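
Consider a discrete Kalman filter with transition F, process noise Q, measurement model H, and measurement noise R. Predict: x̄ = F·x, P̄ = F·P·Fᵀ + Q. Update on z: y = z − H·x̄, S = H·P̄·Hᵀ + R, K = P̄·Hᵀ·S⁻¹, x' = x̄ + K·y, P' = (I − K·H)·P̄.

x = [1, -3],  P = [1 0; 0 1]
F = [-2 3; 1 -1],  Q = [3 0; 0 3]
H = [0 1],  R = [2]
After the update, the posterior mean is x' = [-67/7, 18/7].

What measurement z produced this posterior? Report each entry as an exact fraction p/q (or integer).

x̄ = F·x = [-11, 4]
P̄ = F·P·Fᵀ + Q = [16 -5; -5 5]
S = H·P̄·Hᵀ + R = [7]
K = P̄·Hᵀ·S⁻¹ = [-5/7; 5/7]
x' − x̄ = [10/7, -10/7] = K·y
y = (KᵀK)⁻¹·Kᵀ·(x' − x̄) = [-2]
z = y + H·x̄ = [-2] + [4] = [2]

z = [2]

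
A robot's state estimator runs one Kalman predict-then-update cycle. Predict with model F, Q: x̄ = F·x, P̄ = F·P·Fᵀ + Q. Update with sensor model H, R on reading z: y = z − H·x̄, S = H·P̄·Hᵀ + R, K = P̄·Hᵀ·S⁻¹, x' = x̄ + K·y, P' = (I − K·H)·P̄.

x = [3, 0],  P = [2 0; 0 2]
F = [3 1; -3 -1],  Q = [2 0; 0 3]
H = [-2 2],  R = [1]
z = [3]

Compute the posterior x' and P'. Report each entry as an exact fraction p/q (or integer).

x̄ = F·x = [9, -9]
P̄ = F·P·Fᵀ + Q = [22 -20; -20 23]
y = z − H·x̄ = [39]
S = H·P̄·Hᵀ + R = [341]
K = P̄·Hᵀ·S⁻¹ = [-84/341; 86/341]
x' = x̄ + K·y = [-207/341, 285/341]
P' = (I − K·H)·P̄ = [446/341 404/341; 404/341 447/341]

x' = [-207/341, 285/341]
P' = [446/341 404/341; 404/341 447/341]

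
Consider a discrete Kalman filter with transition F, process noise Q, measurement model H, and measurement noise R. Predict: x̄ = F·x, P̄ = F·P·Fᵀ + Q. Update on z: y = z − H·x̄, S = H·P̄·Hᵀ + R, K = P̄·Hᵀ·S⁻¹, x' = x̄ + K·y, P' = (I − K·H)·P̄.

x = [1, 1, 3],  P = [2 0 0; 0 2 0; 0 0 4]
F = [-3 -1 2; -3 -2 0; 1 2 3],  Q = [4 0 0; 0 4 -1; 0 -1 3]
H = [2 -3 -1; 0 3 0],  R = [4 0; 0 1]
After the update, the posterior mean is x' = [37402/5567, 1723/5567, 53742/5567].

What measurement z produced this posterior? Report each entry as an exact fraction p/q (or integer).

x̄ = F·x = [2, -5, 12]
P̄ = F·P·Fᵀ + Q = [40 22 14; 22 30 -15; 14 -15 49]
S = H·P̄·Hᵀ + R = [73 -93; -93 271]
K = P̄·Hᵀ·S⁻¹ = [3069/5567 2409/5567; -31/11134 3687/11134; 2319/11134 -1053/11134]
x' − x̄ = [26268/5567, 29558/5567, -13062/5567] = K·y
y = (KᵀK)⁻¹·Kᵀ·(x' − x̄) = [-4, 16]
z = y + H·x̄ = [-4, 16] + [7, -15] = [3, 1]

z = [3, 1]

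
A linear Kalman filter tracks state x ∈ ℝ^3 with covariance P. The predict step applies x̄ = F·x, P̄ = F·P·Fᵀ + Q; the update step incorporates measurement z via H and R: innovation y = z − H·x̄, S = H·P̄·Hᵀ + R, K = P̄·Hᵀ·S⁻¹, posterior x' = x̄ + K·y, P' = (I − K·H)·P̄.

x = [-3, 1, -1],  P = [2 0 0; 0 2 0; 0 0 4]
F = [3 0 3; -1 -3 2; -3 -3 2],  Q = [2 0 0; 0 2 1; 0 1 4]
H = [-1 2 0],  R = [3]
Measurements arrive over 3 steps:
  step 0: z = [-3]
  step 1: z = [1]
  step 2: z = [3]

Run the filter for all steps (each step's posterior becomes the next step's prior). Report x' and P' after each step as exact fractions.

step 0: x̄ = F·x = [-12, -2, 4]
step 0: P̄ = F·P·Fᵀ + Q = [56 18 6; 18 38 41; 6 41 56]
step 0: y = z − H·x̄ = [-11]
step 0: S = H·P̄·Hᵀ + R = [139]
step 0: K = P̄·Hᵀ·S⁻¹ = [-20/139; 58/139; 76/139]
step 0: x' = x̄ + K·y = [-1448/139, -916/139, -280/139]
step 0: P' = (I − K·H)·P̄ = [7384/139 3662/139 2354/139; 3662/139 1918/139 1291/139; 2354/139 1291/139 2008/139]
step 1: x̄ = F·x = [-5184/139, 3636/139, 6532/139]
step 1: P̄ = F·P·Fᵀ + Q = [127178/139 -47619/139 -106047/139; -47619/139 30020/139 57205/139; -106047/139 57205/139 114482/139]
step 1: y = z − H·x̄ = [-12317/139]
step 1: S = H·P̄·Hᵀ + R = [438151/139]
step 1: K = P̄·Hᵀ·S⁻¹ = [-222416/438151; 107659/438151; 220457/438151]
step 1: x' = x̄ + K·y = [3367792/438151, 1921447/438151, 1054917/438151]
step 1: P' = (I − K·H)·P̄ = [44994898/438151 22163825/438151 18478885/438151; 22163825/438151 11243401/438151 9570128/438151; 18478885/438151 9570128/438151 11216647/438151]
step 2: x̄ = F·x = [13268127/438151, -7022299/438151, -13757883/438151]
step 2: P̄ = F·P·Fᵀ + Q = [839400137/438151 -297853734/438151 -678696432/438151; -297853734/438151 136154271/438151 284773326/438151; -678696432/438151 284773326/438151 615124577/438151]
step 2: y = z − H·x̄ = [28627178/438151]
step 2: S = H·P̄·Hᵀ + R = [2576746610/438151]
step 2: K = P̄·Hᵀ·S⁻¹ = [-287021521/515349322; 285081138/1288373305; 624121542/1288373305]
step 2: x' = x̄ + K·y = [-1573539622/257674661, -2022759481/1288373305, 323060511/1288373305]
step 2: P' = (I − K·H)·P̄ = [47192689059/515349322 11582906124/257674661 9707706330/257674661; 11582906124/257674661 29384887017/1288373305 25205448138/1288373305; 9707706330/257674661 25205448138/1288373305 30707874407/1288373305]

step 0: x' = [-1448/139, -916/139, -280/139], P' = [7384/139 3662/139 2354/139; 3662/139 1918/139 1291/139; 2354/139 1291/139 2008/139]
step 1: x' = [3367792/438151, 1921447/438151, 1054917/438151], P' = [44994898/438151 22163825/438151 18478885/438151; 22163825/438151 11243401/438151 9570128/438151; 18478885/438151 9570128/438151 11216647/438151]
step 2: x' = [-1573539622/257674661, -2022759481/1288373305, 323060511/1288373305], P' = [47192689059/515349322 11582906124/257674661 9707706330/257674661; 11582906124/257674661 29384887017/1288373305 25205448138/1288373305; 9707706330/257674661 25205448138/1288373305 30707874407/1288373305]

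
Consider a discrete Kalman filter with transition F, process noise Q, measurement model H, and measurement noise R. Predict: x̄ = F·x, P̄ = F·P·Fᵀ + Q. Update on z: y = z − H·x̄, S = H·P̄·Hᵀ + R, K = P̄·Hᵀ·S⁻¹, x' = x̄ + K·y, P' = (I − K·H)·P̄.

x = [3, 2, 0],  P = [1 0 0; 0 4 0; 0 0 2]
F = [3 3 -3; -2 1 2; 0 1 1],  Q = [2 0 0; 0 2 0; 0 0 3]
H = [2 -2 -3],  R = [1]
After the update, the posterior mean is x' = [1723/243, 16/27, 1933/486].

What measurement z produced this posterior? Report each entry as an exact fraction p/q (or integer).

x̄ = F·x = [15, -4, 2]
P̄ = F·P·Fᵀ + Q = [65 -6 6; -6 18 8; 6 8 9]
S = H·P̄·Hᵀ + R = [486]
K = P̄·Hᵀ·S⁻¹ = [62/243; -4/27; -31/486]
x' − x̄ = [-1922/243, 124/27, 961/486] = K·y
y = (KᵀK)⁻¹·Kᵀ·(x' − x̄) = [-31]
z = y + H·x̄ = [-31] + [32] = [1]

z = [1]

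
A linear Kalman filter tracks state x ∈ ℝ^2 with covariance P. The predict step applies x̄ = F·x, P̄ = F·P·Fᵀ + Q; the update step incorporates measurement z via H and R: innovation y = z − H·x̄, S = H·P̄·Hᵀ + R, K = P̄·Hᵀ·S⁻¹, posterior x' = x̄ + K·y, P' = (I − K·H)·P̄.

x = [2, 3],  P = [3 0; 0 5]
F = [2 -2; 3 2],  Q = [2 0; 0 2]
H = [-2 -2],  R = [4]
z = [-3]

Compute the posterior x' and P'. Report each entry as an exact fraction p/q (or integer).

x̄ = F·x = [-2, 12]
P̄ = F·P·Fᵀ + Q = [34 -2; -2 49]
y = z − H·x̄ = [17]
S = H·P̄·Hᵀ + R = [320]
K = P̄·Hᵀ·S⁻¹ = [-1/5; -47/160]
x' = x̄ + K·y = [-27/5, 1121/160]
P' = (I − K·H)·P̄ = [106/5 -104/5; -104/5 1711/80]

x' = [-27/5, 1121/160]
P' = [106/5 -104/5; -104/5 1711/80]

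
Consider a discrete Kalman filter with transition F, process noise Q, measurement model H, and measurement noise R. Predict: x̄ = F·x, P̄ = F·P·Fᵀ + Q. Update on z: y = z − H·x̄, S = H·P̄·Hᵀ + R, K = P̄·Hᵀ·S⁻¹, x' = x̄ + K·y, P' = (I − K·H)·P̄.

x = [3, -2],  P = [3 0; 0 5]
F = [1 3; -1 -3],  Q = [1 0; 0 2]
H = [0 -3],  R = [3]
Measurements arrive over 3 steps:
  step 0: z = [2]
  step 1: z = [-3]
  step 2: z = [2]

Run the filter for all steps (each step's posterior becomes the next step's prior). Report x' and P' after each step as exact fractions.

step 0: x̄ = F·x = [-3, 3]
step 0: P̄ = F·P·Fᵀ + Q = [49 -48; -48 50]
step 0: y = z − H·x̄ = [11]
step 0: S = H·P̄·Hᵀ + R = [453]
step 0: K = P̄·Hᵀ·S⁻¹ = [48/151; -50/151]
step 0: x' = x̄ + K·y = [75/151, -97/151]
step 0: P' = (I − K·H)·P̄ = [487/151 -48/151; -48/151 50/151]
step 1: x̄ = F·x = [-216/151, 216/151]
step 1: P̄ = F·P·Fᵀ + Q = [800/151 -649/151; -649/151 951/151]
step 1: y = z − H·x̄ = [195/151]
step 1: S = H·P̄·Hᵀ + R = [9012/151]
step 1: K = P̄·Hᵀ·S⁻¹ = [649/3004; -951/3004]
step 1: x' = x̄ + K·y = [-3459/3004, 3069/3004]
step 1: P' = (I − K·H)·P̄ = [7547/3004 -649/3004; -649/3004 951/3004]
step 2: x̄ = F·x = [1437/751, -1437/751]
step 2: P̄ = F·P·Fᵀ + Q = [3804/751 -3053/751; -3053/751 4555/751]
step 2: y = z − H·x̄ = [-2809/751]
step 2: S = H·P̄·Hᵀ + R = [43248/751]
step 2: K = P̄·Hᵀ·S⁻¹ = [3053/14416; -4555/14416]
step 2: x' = x̄ + K·y = [305/272, -199/272]
step 2: P' = (I − K·H)·P̄ = [35787/14416 -3053/14416; -3053/14416 4555/14416]

step 0: x' = [75/151, -97/151], P' = [487/151 -48/151; -48/151 50/151]
step 1: x' = [-3459/3004, 3069/3004], P' = [7547/3004 -649/3004; -649/3004 951/3004]
step 2: x' = [305/272, -199/272], P' = [35787/14416 -3053/14416; -3053/14416 4555/14416]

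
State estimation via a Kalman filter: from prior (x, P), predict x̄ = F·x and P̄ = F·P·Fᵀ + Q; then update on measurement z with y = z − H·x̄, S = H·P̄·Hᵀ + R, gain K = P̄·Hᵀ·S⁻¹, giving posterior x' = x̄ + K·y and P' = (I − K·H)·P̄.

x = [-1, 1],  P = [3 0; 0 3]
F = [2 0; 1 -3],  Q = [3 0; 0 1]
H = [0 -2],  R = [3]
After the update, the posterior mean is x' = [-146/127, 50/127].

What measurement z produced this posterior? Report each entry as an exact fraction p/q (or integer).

x̄ = F·x = [-2, -4]
P̄ = F·P·Fᵀ + Q = [15 6; 6 31]
S = H·P̄·Hᵀ + R = [127]
K = P̄·Hᵀ·S⁻¹ = [-12/127; -62/127]
x' − x̄ = [108/127, 558/127] = K·y
y = (KᵀK)⁻¹·Kᵀ·(x' − x̄) = [-9]
z = y + H·x̄ = [-9] + [8] = [-1]

z = [-1]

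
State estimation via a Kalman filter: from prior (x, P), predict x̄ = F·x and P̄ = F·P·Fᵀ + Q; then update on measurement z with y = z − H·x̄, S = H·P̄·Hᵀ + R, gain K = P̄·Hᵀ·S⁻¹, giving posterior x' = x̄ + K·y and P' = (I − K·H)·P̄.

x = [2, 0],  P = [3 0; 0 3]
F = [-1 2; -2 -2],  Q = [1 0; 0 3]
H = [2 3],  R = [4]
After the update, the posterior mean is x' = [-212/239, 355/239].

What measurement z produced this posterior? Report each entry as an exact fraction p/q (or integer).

x̄ = F·x = [-2, -4]
P̄ = F·P·Fᵀ + Q = [16 -6; -6 27]
S = H·P̄·Hᵀ + R = [239]
K = P̄·Hᵀ·S⁻¹ = [14/239; 69/239]
x' − x̄ = [266/239, 1311/239] = K·y
y = (KᵀK)⁻¹·Kᵀ·(x' − x̄) = [19]
z = y + H·x̄ = [19] + [-16] = [3]

z = [3]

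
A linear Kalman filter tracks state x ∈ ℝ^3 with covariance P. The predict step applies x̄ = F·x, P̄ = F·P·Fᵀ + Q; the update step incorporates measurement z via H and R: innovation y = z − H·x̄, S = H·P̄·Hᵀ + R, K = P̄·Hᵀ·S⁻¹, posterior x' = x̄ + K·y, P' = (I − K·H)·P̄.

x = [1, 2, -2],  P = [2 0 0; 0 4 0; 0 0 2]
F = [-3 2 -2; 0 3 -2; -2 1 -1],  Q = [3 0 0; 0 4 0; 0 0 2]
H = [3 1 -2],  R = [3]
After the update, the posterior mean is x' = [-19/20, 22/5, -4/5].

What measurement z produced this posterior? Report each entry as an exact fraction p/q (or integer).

x̄ = F·x = [5, 10, 2]
P̄ = F·P·Fᵀ + Q = [45 32 24; 32 48 16; 24 16 16]
S = H·P̄·Hᵀ + R = [360]
K = P̄·Hᵀ·S⁻¹ = [119/360; 14/45; 7/45]
x' − x̄ = [-119/20, -28/5, -14/5] = K·y
y = (KᵀK)⁻¹·Kᵀ·(x' − x̄) = [-18]
z = y + H·x̄ = [-18] + [21] = [3]

z = [3]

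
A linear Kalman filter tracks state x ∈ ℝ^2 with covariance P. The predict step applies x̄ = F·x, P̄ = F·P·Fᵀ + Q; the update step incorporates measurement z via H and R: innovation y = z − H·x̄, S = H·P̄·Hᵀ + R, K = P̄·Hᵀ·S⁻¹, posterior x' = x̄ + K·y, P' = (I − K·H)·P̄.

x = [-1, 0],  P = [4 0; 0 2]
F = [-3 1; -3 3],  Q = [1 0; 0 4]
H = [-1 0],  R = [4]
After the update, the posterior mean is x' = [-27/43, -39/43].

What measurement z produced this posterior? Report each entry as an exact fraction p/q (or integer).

z = [1]

x̄ = F·x = [3, 3]
P̄ = F·P·Fᵀ + Q = [39 42; 42 58]
S = H·P̄·Hᵀ + R = [43]
K = P̄·Hᵀ·S⁻¹ = [-39/43; -42/43]
x' − x̄ = [-156/43, -168/43] = K·y
y = (KᵀK)⁻¹·Kᵀ·(x' − x̄) = [4]
z = y + H·x̄ = [4] + [-3] = [1]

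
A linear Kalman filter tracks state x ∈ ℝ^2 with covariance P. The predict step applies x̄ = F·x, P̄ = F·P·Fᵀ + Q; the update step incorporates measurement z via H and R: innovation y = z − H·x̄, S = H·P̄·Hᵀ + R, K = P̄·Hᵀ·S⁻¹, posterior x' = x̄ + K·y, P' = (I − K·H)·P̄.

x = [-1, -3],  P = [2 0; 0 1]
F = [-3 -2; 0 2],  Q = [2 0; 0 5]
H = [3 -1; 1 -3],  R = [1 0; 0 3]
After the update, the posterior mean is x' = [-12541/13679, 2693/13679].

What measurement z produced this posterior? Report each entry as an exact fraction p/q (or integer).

z = [-3, -2]

x̄ = F·x = [9, -6]
P̄ = F·P·Fᵀ + Q = [24 -4; -4 9]
S = H·P̄·Hᵀ + R = [250 139; 139 132]
K = P̄·Hᵀ·S⁻¹ = [5028/13679 -1564/13679; 1537/13679 -4831/13679]
x' − x̄ = [-135652/13679, 84767/13679] = K·y
y = (KᵀK)⁻¹·Kᵀ·(x' − x̄) = [-36, -29]
z = y + H·x̄ = [-36, -29] + [33, 27] = [-3, -2]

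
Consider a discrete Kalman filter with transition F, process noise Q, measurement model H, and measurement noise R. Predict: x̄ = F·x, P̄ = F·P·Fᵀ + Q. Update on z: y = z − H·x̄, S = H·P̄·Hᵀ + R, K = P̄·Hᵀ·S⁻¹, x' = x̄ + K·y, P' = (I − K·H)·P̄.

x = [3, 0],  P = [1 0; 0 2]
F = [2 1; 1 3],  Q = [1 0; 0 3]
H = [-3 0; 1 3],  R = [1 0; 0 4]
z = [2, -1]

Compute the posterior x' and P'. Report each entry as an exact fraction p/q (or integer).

x' = [-362/709, -217/709]
P' = [838/7799 -238/7799; -238/7799 3418/7799]

x̄ = F·x = [6, 3]
P̄ = F·P·Fᵀ + Q = [7 8; 8 22]
y = z − H·x̄ = [20, -16]
S = H·P̄·Hᵀ + R = [64 -93; -93 257]
K = P̄·Hᵀ·S⁻¹ = [-2514/7799 31/7799; 714/7799 2504/7799]
x' = x̄ + K·y = [-362/709, -217/709]
P' = (I − K·H)·P̄ = [838/7799 -238/7799; -238/7799 3418/7799]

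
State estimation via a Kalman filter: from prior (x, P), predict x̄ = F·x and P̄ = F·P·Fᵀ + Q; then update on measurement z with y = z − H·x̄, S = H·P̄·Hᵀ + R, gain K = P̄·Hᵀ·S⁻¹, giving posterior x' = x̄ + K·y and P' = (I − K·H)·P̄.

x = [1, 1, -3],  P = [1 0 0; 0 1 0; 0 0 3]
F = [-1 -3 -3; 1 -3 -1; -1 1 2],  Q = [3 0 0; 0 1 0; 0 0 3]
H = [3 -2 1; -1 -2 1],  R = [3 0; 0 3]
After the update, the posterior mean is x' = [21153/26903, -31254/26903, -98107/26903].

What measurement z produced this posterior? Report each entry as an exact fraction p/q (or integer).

z = [1, -2]

x̄ = F·x = [5, 1, -6]
P̄ = F·P·Fᵀ + Q = [40 17 -20; 17 14 -10; -20 -10 17]
S = H·P̄·Hᵀ + R = [152 -115; -115 264]
K = P̄·Hᵀ·S⁻¹ = [6614/26903 -6698/26903; -2893/26903 -6865/26903; 483/26903 6019/26903]
x' − x̄ = [-113362/26903, -58157/26903, 63311/26903] = K·y
y = (KᵀK)⁻¹·Kᵀ·(x' − x̄) = [-6, 11]
z = y + H·x̄ = [-6, 11] + [7, -13] = [1, -2]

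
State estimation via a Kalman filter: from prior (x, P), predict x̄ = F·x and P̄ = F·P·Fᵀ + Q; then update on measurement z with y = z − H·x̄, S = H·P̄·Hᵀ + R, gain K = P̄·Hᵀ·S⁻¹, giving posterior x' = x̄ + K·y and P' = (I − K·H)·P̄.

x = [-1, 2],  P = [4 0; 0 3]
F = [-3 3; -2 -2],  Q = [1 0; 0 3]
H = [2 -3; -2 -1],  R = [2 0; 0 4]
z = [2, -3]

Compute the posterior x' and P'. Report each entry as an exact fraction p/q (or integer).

x' = [90299/63577, 16107/63577]
P' = [37268/63577 19504/63577; 19504/63577 23500/63577]

x̄ = F·x = [9, -2]
P̄ = F·P·Fᵀ + Q = [64 6; 6 31]
y = z − H·x̄ = [-22, 13]
S = H·P̄·Hᵀ + R = [465 -139; -139 315]
K = P̄·Hᵀ·S⁻¹ = [8012/63577 -23510/63577; -15746/63577 -15627/63577]
x' = x̄ + K·y = [90299/63577, 16107/63577]
P' = (I − K·H)·P̄ = [37268/63577 19504/63577; 19504/63577 23500/63577]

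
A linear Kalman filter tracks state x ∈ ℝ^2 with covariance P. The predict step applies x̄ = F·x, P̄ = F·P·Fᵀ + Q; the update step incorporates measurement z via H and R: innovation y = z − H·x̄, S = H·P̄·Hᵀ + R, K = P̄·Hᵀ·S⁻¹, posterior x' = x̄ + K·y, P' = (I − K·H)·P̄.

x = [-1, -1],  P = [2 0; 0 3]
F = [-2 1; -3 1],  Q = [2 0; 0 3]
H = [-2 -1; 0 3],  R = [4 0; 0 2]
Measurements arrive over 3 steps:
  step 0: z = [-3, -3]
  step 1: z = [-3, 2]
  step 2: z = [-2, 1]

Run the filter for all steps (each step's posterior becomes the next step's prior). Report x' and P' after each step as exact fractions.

step 0: x' = [2853/2138, -886/1069], P' = [1705/2138 -57/1069; -57/1069 222/1069]
step 1: x' = [1214261/1783441, 107065/162131], P' = [1364342/1783441 -8508/162131; -8508/162131 33516/162131]
step 2: x' = [950188885/1442881511, 483094306/1442881511], P' = [1103022106/1442881511 -75904380/1442881511; -75904380/1442881511 298228524/1442881511]

step 0: x̄ = F·x = [1, 2]
step 0: P̄ = F·P·Fᵀ + Q = [13 15; 15 24]
step 0: y = z − H·x̄ = [1, -9]
step 0: S = H·P̄·Hᵀ + R = [140 -162; -162 218]
step 0: K = P̄·Hᵀ·S⁻¹ = [-412/1069 -171/2138; -27/1069 333/1069]
step 0: x' = x̄ + K·y = [2853/2138, -886/1069]
step 0: P' = (I − K·H)·P̄ = [1705/2138 -57/1069; -57/1069 222/1069]
step 1: x̄ = F·x = [-3739/1069, -10331/2138]
step 1: P̄ = F·P·Fᵀ + Q = [5998/1069 5622/1069; 5622/1069 22887/2138]
step 1: y = z − H·x̄ = [-31701/2138, 35269/2138]
step 1: S = H·P̄·Hᵀ + R = [124399/2138 -136125/2138; -136125/2138 210259/2138]
step 1: K = P̄·Hᵀ·S⁻¹ = [-658774/1783441 -12762/162131; -4125/162131 50274/162131]
step 1: x' = x̄ + K·y = [1214261/1783441, 107065/162131]
step 1: P' = (I − K·H)·P̄ = [1364342/1783441 -8508/162131; -8508/162131 33516/162131]
step 2: x̄ = F·x = [-1250807/1783441, -2465068/1783441]
step 2: P̄ = F·P·Fᵀ + Q = [9767278/1783441 9022668/1783441; 9022668/1783441 18559605/1783441]
step 2: y = z − H·x̄ = [-8533564/1783441, 9178645/1783441]
step 2: S = H·P̄·Hᵀ + R = [100853153/1783441 -109814823/1783441; -109814823/1783441 170603327/1783441]
step 2: K = P̄·Hᵀ·S⁻¹ = [-532534958/1442881511 -113856570/1442881511; -36604941/1442881511 447342786/1442881511]
step 2: x' = x̄ + K·y = [950188885/1442881511, 483094306/1442881511]
step 2: P' = (I − K·H)·P̄ = [1103022106/1442881511 -75904380/1442881511; -75904380/1442881511 298228524/1442881511]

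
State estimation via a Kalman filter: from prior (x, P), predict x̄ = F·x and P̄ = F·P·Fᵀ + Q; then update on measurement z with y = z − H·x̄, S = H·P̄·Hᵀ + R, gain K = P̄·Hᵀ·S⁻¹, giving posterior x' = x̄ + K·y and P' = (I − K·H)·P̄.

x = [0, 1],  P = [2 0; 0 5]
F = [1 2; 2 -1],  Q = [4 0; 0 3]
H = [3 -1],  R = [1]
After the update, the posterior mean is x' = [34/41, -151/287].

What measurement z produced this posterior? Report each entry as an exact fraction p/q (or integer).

z = [3]

x̄ = F·x = [2, -1]
P̄ = F·P·Fᵀ + Q = [26 -6; -6 16]
S = H·P̄·Hᵀ + R = [287]
K = P̄·Hᵀ·S⁻¹ = [12/41; -34/287]
x' − x̄ = [-48/41, 136/287] = K·y
y = (KᵀK)⁻¹·Kᵀ·(x' − x̄) = [-4]
z = y + H·x̄ = [-4] + [7] = [3]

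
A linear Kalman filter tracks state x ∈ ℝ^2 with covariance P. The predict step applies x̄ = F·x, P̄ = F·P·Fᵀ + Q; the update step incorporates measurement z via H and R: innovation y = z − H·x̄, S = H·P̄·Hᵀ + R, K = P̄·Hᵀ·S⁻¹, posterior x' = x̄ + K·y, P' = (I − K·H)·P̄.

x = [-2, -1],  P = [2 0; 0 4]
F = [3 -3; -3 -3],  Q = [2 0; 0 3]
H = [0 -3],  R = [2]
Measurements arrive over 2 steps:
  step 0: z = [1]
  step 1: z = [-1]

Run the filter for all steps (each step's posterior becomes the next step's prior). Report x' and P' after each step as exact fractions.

step 0: x̄ = F·x = [-3, 9]
step 0: P̄ = F·P·Fᵀ + Q = [56 18; 18 57]
step 0: y = z − H·x̄ = [28]
step 0: S = H·P̄·Hᵀ + R = [515]
step 0: K = P̄·Hᵀ·S⁻¹ = [-54/515; -171/515]
step 0: x' = x̄ + K·y = [-3057/515, -153/515]
step 0: P' = (I − K·H)·P̄ = [25924/515 36/515; 36/515 114/515]
step 1: x̄ = F·x = [-8712/515, 1926/103]
step 1: P̄ = F·P·Fᵀ + Q = [234724/515 -46458/103; -46458/103 47307/103]
step 1: y = z − H·x̄ = [5675/103]
step 1: S = H·P̄·Hᵀ + R = [425969/103]
step 1: K = P̄·Hᵀ·S⁻¹ = [139374/425969; -141921/425969]
step 1: x' = x̄ + K·y = [2365974/2129845, 145773/425969]
step 1: P' = (I − K·H)·P̄ = [27762992/2129845 -92916/425969; -92916/425969 94614/425969]

step 0: x' = [-3057/515, -153/515], P' = [25924/515 36/515; 36/515 114/515]
step 1: x' = [2365974/2129845, 145773/425969], P' = [27762992/2129845 -92916/425969; -92916/425969 94614/425969]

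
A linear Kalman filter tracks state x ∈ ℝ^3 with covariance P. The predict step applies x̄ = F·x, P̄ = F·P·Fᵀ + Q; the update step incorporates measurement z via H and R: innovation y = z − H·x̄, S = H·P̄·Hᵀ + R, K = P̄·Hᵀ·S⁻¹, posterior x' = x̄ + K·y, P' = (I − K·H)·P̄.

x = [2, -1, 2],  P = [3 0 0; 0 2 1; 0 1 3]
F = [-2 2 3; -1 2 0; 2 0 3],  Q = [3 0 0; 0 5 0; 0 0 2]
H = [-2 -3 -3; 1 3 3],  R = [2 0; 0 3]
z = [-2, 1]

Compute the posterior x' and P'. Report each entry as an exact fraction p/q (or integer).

x̄ = F·x = [0, -4, 10]
P̄ = F·P·Fᵀ + Q = [62 20 21; 20 16 0; 21 0 41]
y = z − H·x̄ = [16, -17]
S = H·P̄·Hᵀ + R = [1255 -1006; -1006 824]
K = P̄·Hᵀ·S⁻¹ = [-8709/11042 -16307/22084; -1026/5521 -797/5521; 2226/5521 7365/11042]
x' = x̄ + K·y = [-1469/22084, -24951/5521, 56447/11042]
P' = (I − K·H)·P̄ = [83757/22084 4443/5521 -30999/11042; 4443/5521 52244/5521 -54522/5521; -30999/11042 -54522/5521 63371/5521]

x' = [-1469/22084, -24951/5521, 56447/11042]
P' = [83757/22084 4443/5521 -30999/11042; 4443/5521 52244/5521 -54522/5521; -30999/11042 -54522/5521 63371/5521]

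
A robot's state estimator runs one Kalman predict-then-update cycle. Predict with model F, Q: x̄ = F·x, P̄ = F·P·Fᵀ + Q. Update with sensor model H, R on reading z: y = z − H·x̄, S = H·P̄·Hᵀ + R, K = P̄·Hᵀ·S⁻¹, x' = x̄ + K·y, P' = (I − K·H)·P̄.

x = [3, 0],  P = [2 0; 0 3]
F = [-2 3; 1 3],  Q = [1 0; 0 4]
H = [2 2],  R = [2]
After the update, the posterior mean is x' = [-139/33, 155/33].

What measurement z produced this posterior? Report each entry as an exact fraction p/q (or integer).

z = [1]

x̄ = F·x = [-6, 3]
P̄ = F·P·Fᵀ + Q = [36 23; 23 33]
S = H·P̄·Hᵀ + R = [462]
K = P̄·Hᵀ·S⁻¹ = [59/231; 8/33]
x' − x̄ = [59/33, 56/33] = K·y
y = (KᵀK)⁻¹·Kᵀ·(x' − x̄) = [7]
z = y + H·x̄ = [7] + [-6] = [1]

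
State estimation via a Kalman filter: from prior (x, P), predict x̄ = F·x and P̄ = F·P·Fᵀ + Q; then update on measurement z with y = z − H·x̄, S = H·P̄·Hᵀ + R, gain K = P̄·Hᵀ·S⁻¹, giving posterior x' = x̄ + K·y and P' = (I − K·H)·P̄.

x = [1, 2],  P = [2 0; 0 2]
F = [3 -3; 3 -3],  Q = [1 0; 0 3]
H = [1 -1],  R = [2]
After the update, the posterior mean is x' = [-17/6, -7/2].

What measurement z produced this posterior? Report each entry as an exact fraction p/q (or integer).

z = [1]

x̄ = F·x = [-3, -3]
P̄ = F·P·Fᵀ + Q = [37 36; 36 39]
S = H·P̄·Hᵀ + R = [6]
K = P̄·Hᵀ·S⁻¹ = [1/6; -1/2]
x' − x̄ = [1/6, -1/2] = K·y
y = (KᵀK)⁻¹·Kᵀ·(x' − x̄) = [1]
z = y + H·x̄ = [1] + [0] = [1]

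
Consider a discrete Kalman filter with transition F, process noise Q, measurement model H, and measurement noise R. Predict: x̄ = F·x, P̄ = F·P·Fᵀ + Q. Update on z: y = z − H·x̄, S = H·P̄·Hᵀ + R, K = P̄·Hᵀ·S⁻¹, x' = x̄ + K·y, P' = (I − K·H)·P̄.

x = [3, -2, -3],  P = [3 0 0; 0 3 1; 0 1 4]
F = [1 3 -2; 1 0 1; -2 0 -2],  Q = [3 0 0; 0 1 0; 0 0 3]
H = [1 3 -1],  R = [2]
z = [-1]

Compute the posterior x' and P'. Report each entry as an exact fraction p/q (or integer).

x' = [255/103, -72/103, 138/103]
P' = [6893/206 -692/103 2687/206; -692/103 176/103 -200/103; 2687/206 -200/103 1625/206]

x̄ = F·x = [3, 0, 0]
P̄ = F·P·Fᵀ + Q = [37 -2 4; -2 8 -14; 4 -14 31]
y = z − H·x̄ = [-4]
S = H·P̄·Hᵀ + R = [206]
K = P̄·Hᵀ·S⁻¹ = [27/206; 18/103; -69/206]
x' = x̄ + K·y = [255/103, -72/103, 138/103]
P' = (I − K·H)·P̄ = [6893/206 -692/103 2687/206; -692/103 176/103 -200/103; 2687/206 -200/103 1625/206]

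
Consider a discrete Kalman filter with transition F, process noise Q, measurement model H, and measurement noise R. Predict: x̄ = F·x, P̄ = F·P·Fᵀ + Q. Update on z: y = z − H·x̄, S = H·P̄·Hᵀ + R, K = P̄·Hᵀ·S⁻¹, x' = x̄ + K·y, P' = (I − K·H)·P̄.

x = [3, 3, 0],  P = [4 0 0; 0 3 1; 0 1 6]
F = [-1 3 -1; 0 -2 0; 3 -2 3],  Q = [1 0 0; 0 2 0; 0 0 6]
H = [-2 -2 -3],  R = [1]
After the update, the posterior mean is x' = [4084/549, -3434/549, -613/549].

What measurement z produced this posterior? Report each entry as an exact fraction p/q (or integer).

x̄ = F·x = [6, -6, 3]
P̄ = F·P·Fᵀ + Q = [32 -16 -37; -16 14 6; -37 6 96]
S = H·P̄·Hᵀ + R = [549]
K = P̄·Hᵀ·S⁻¹ = [79/549; -14/549; -226/549]
x' − x̄ = [790/549, -140/549, -2260/549] = K·y
y = (KᵀK)⁻¹·Kᵀ·(x' − x̄) = [10]
z = y + H·x̄ = [10] + [-9] = [1]

z = [1]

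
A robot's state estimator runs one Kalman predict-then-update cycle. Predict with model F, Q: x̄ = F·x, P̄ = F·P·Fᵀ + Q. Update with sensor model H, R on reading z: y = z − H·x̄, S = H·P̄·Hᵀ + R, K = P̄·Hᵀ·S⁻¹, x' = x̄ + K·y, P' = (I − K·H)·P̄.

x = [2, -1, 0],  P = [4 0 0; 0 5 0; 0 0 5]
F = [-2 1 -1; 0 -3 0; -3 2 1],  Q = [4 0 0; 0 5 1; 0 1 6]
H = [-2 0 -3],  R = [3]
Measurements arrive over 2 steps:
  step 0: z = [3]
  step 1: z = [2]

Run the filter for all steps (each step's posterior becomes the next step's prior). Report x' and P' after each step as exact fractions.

step 0: x' = [-271/358, -135/358, -563/1074], P' = [3537/358 363/358 -2309/358; 363/358 13337/358 -281/358; -2309/358 -281/358 4877/1074]
step 1: x' = [784843/1094336, 6260901/2188672, -2501115/2188672], P' = [2362143/547168 -12539343/1094336 -3025071/1094336; -12539343/1094336 357524639/2188672 16263103/2188672; -3025071/1094336 16263103/2188672 4596511/2188672]

step 0: x̄ = F·x = [-5, 3, -8]
step 0: P̄ = F·P·Fᵀ + Q = [30 -15 29; -15 50 -29; 29 -29 67]
step 0: y = z − H·x̄ = [-31]
step 0: S = H·P̄·Hᵀ + R = [1074]
step 0: K = P̄·Hᵀ·S⁻¹ = [-49/358; 39/358; -259/1074]
step 0: x' = x̄ + K·y = [-271/358, -135/358, -563/1074]
step 0: P' = (I − K·H)·P̄ = [3537/358 363/358 -2309/358; 363/358 13337/358 -281/358; -2309/358 -281/358 4877/1074]
step 1: x̄ = F·x = [892/537, 405/358, 533/537]
step 1: P̄ = F·P·Fᵀ + Q = [30625/537 -19338/179 62552/537; -19338/179 121823/358 -37777/179; 62552/537 -37777/179 145993/537]
step 1: y = z − H·x̄ = [4457/537]
step 1: S = H·P̄·Hᵀ + R = [2188672/537]
step 1: K = P̄·Hᵀ·S⁻¹ = [-124453/1094336; 456021/2188672; -563083/2188672]
step 1: x' = x̄ + K·y = [784843/1094336, 6260901/2188672, -2501115/2188672]
step 1: P' = (I − K·H)·P̄ = [2362143/547168 -12539343/1094336 -3025071/1094336; -12539343/1094336 357524639/2188672 16263103/2188672; -3025071/1094336 16263103/2188672 4596511/2188672]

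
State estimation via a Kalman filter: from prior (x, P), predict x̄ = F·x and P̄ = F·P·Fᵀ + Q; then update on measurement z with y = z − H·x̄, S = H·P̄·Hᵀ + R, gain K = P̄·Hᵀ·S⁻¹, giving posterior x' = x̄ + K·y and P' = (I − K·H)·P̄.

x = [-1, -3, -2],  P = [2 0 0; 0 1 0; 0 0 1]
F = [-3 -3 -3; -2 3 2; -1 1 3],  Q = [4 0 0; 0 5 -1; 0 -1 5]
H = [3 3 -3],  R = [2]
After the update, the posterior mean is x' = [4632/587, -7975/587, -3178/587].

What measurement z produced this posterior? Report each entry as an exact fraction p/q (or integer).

x̄ = F·x = [18, -11, -8]
P̄ = F·P·Fᵀ + Q = [40 -3 -6; -3 26 12; -6 12 17]
S = H·P̄·Hᵀ + R = [587]
K = P̄·Hᵀ·S⁻¹ = [129/587; 33/587; -33/587]
x' − x̄ = [-5934/587, -1518/587, 1518/587] = K·y
y = (KᵀK)⁻¹·Kᵀ·(x' − x̄) = [-46]
z = y + H·x̄ = [-46] + [45] = [-1]

z = [-1]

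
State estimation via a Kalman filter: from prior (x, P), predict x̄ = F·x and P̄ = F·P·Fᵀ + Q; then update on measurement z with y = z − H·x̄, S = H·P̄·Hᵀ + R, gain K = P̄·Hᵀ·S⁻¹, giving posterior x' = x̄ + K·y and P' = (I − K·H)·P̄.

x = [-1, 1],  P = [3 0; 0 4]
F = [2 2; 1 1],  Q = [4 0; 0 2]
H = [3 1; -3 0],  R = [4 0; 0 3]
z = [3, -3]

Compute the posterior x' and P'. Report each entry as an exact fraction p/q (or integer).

x' = [18/19, 321/1045]
P' = [4/19 -4/19; -4/19 1968/1045]

x̄ = F·x = [0, 0]
P̄ = F·P·Fᵀ + Q = [32 14; 14 9]
y = z − H·x̄ = [3, -3]
S = H·P̄·Hᵀ + R = [385 -330; -330 291]
K = P̄·Hᵀ·S⁻¹ = [2/19 -4/19; 327/1045 4/19]
x' = x̄ + K·y = [18/19, 321/1045]
P' = (I − K·H)·P̄ = [4/19 -4/19; -4/19 1968/1045]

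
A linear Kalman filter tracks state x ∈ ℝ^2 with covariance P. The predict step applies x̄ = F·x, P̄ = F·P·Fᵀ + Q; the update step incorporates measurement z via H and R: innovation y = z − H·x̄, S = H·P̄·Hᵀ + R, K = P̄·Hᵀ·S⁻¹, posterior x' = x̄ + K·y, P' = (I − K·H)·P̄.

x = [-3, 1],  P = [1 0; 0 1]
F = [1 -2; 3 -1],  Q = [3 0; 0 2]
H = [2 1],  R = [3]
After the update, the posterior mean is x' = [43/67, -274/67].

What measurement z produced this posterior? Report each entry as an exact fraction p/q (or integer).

z = [-2]

x̄ = F·x = [-5, -10]
P̄ = F·P·Fᵀ + Q = [8 5; 5 12]
S = H·P̄·Hᵀ + R = [67]
K = P̄·Hᵀ·S⁻¹ = [21/67; 22/67]
x' − x̄ = [378/67, 396/67] = K·y
y = (KᵀK)⁻¹·Kᵀ·(x' − x̄) = [18]
z = y + H·x̄ = [18] + [-20] = [-2]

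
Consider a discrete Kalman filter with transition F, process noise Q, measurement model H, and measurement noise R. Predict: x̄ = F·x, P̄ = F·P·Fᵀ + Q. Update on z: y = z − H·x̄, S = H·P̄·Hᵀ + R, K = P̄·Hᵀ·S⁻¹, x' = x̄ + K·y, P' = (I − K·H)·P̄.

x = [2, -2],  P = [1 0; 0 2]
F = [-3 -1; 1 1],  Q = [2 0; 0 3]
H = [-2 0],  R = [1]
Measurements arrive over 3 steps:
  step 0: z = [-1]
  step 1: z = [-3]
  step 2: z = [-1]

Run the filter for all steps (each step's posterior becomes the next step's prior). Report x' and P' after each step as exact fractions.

step 0: x̄ = F·x = [-4, 0]
step 0: P̄ = F·P·Fᵀ + Q = [13 -5; -5 6]
step 0: y = z − H·x̄ = [-9]
step 0: S = H·P̄·Hᵀ + R = [53]
step 0: K = P̄·Hᵀ·S⁻¹ = [-26/53; 10/53]
step 0: x' = x̄ + K·y = [22/53, -90/53]
step 0: P' = (I − K·H)·P̄ = [13/53 -5/53; -5/53 218/53]
step 1: x̄ = F·x = [24/53, -68/53]
step 1: P̄ = F·P·Fᵀ + Q = [411/53 -237/53; -237/53 380/53]
step 1: y = z − H·x̄ = [-111/53]
step 1: S = H·P̄·Hᵀ + R = [1697/53]
step 1: K = P̄·Hᵀ·S⁻¹ = [-822/1697; 474/1697]
step 1: x' = x̄ + K·y = [2490/1697, -3170/1697]
step 1: P' = (I − K·H)·P̄ = [411/1697 -237/1697; -237/1697 7928/1697]
step 2: x̄ = F·x = [-4300/1697, -680/1697]
step 2: P̄ = F·P·Fᵀ + Q = [13599/1697 -8213/1697; -8213/1697 12956/1697]
step 2: y = z − H·x̄ = [-10297/1697]
step 2: S = H·P̄·Hᵀ + R = [56093/1697]
step 2: K = P̄·Hᵀ·S⁻¹ = [-27198/56093; 16426/56093]
step 2: x' = x̄ + K·y = [22898/56093, -122146/56093]
step 2: P' = (I − K·H)·P̄ = [13599/56093 -8213/56093; -8213/56093 269256/56093]

step 0: x' = [22/53, -90/53], P' = [13/53 -5/53; -5/53 218/53]
step 1: x' = [2490/1697, -3170/1697], P' = [411/1697 -237/1697; -237/1697 7928/1697]
step 2: x' = [22898/56093, -122146/56093], P' = [13599/56093 -8213/56093; -8213/56093 269256/56093]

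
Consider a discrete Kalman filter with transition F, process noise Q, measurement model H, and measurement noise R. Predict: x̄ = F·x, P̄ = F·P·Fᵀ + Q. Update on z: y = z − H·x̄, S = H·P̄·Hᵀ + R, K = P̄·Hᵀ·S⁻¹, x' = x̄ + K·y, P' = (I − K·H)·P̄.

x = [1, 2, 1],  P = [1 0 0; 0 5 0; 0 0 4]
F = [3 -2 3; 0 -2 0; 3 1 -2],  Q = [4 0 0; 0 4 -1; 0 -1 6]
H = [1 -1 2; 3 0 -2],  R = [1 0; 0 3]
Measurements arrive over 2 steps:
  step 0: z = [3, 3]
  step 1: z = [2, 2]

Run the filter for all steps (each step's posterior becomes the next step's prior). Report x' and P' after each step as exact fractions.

step 0: x' = [23696/27499, -72448/27499, -5898/27499], P' = [33659/27499 106908/27499 39576/27499; 106908/27499 426104/27499 157797/27499; 39576/27499 157797/27499 317778/137495]
step 1: x' = [8867552282/4190730433, 15968637968/4190730433, 7953201548/4190730433], P' = [3637140739/4190730433 10602021754/4190730433 3793437927/4190730433; 10602021754/4190730433 42869201572/4190730433 15327409935/4190730433; 3793437927/4190730433 15327409935/4190730433 6249604305/4190730433]

step 0: x̄ = F·x = [2, -4, 3]
step 0: P̄ = F·P·Fᵀ + Q = [69 20 -25; 20 24 -11; -25 -11 36]
step 0: y = z − H·x̄ = [-9, 3]
step 0: S = H·P̄·Hᵀ + R = [142 -119; -119 1068]
step 0: K = P̄·Hᵀ·S⁻¹ = [5903/27499 7275/27499; -3602/27499 1710/27499; 44451/137495 -13972/137495]
step 0: x' = x̄ + K·y = [23696/27499, -72448/27499, -5898/27499]
step 0: P' = (I − K·H)·P̄ = [33659/27499 106908/27499 39576/27499; 106908/27499 426104/27499 157797/27499; 39576/27499 157797/27499 317778/137495]
step 1: x̄ = F·x = [198290/27499, 144896/27499, 10436/27499]
step 1: P̄ = F·P·Fᵀ + Q = [1126257/137495 116186/27499 -140138/137495; 116186/27499 1814412/27499 -889967/27499; -140138/137495 -889967/27499 3417997/137495]
step 1: y = z − H·x̄ = [-19268/27499, -519000/27499]
step 1: S = H·P̄·Hᵀ + R = [40084728/137495 -21496229/137495; -21496229/137495 25902442/137495]
step 1: K = P̄·Hᵀ·S⁻¹ = [621994839/4190730433 1108182121/4190730433; -1612359948/4190730433 383748464/4190730433; 965236602/4190730433 -372964943/4190730433]
step 1: x' = x̄ + K·y = [8867552282/4190730433, 15968637968/4190730433, 7953201548/4190730433]
step 1: P' = (I − K·H)·P̄ = [3637140739/4190730433 10602021754/4190730433 3793437927/4190730433; 10602021754/4190730433 42869201572/4190730433 15327409935/4190730433; 3793437927/4190730433 15327409935/4190730433 6249604305/4190730433]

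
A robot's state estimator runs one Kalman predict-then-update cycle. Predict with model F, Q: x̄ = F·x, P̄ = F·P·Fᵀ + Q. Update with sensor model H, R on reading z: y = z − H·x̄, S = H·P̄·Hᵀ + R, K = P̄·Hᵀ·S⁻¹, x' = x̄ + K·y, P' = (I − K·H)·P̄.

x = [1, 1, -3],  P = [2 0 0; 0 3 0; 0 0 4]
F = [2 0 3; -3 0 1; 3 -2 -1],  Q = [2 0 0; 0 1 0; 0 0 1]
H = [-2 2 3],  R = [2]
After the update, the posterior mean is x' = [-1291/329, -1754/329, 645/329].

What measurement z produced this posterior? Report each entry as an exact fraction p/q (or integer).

x̄ = F·x = [-7, -6, 4]
P̄ = F·P·Fᵀ + Q = [46 0 0; 0 23 -22; 0 -22 35]
S = H·P̄·Hᵀ + R = [329]
K = P̄·Hᵀ·S⁻¹ = [-92/329; -20/329; 61/329]
x' − x̄ = [1012/329, 220/329, -671/329] = K·y
y = (KᵀK)⁻¹·Kᵀ·(x' − x̄) = [-11]
z = y + H·x̄ = [-11] + [14] = [3]

z = [3]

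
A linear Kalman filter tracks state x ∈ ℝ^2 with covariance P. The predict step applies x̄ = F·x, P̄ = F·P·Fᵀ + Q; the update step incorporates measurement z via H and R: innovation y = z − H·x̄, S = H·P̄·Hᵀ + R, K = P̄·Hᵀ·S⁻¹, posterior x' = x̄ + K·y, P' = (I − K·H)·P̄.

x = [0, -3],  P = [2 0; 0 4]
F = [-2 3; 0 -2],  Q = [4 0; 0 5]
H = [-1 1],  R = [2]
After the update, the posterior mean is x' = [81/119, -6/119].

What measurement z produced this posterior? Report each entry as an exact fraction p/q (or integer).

z = [-1]

x̄ = F·x = [-9, 6]
P̄ = F·P·Fᵀ + Q = [48 -24; -24 21]
S = H·P̄·Hᵀ + R = [119]
K = P̄·Hᵀ·S⁻¹ = [-72/119; 45/119]
x' − x̄ = [1152/119, -720/119] = K·y
y = (KᵀK)⁻¹·Kᵀ·(x' − x̄) = [-16]
z = y + H·x̄ = [-16] + [15] = [-1]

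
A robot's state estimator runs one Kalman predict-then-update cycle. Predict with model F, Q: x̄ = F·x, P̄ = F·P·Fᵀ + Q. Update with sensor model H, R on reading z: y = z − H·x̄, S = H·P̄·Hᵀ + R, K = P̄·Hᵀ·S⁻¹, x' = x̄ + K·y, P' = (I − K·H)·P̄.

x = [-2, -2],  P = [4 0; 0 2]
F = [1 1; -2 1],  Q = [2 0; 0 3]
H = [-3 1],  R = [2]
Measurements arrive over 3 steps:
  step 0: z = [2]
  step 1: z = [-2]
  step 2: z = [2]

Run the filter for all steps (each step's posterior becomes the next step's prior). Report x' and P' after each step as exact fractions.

step 0: x' = [-164/131, -206/131], P' = [148/131 384/131; 384/131 1230/131]
step 1: x' = [21566/19313, 29060/19313], P' = [14988/19313 31616/19313; 31616/19313 92906/19313]
step 2: x' = [-1555498/1822843, -1429960/1822843], P' = [1284644/1822843 2658048/1822843; 2658048/1822843 7954926/1822843]

step 0: x̄ = F·x = [-4, 2]
step 0: P̄ = F·P·Fᵀ + Q = [8 -6; -6 21]
step 0: y = z − H·x̄ = [-12]
step 0: S = H·P̄·Hᵀ + R = [131]
step 0: K = P̄·Hᵀ·S⁻¹ = [-30/131; 39/131]
step 0: x' = x̄ + K·y = [-164/131, -206/131]
step 0: P' = (I − K·H)·P̄ = [148/131 384/131; 384/131 1230/131]
step 1: x̄ = F·x = [-370/131, 122/131]
step 1: P̄ = F·P·Fᵀ + Q = [2408/131 550/131; 550/131 679/131]
step 1: y = z − H·x̄ = [-1494/131]
step 1: S = H·P̄·Hᵀ + R = [19313/131]
step 1: K = P̄·Hᵀ·S⁻¹ = [-6674/19313; -971/19313]
step 1: x' = x̄ + K·y = [21566/19313, 29060/19313]
step 1: P' = (I − K·H)·P̄ = [14988/19313 31616/19313; 31616/19313 92906/19313]
step 2: x̄ = F·x = [50626/19313, -14072/19313]
step 2: P̄ = F·P·Fᵀ + Q = [209752/19313 31314/19313; 31314/19313 84333/19313]
step 2: y = z − H·x̄ = [204576/19313]
step 2: S = H·P̄·Hᵀ + R = [1822843/19313]
step 2: K = P̄·Hᵀ·S⁻¹ = [-597942/1822843; -9609/1822843]
step 2: x' = x̄ + K·y = [-1555498/1822843, -1429960/1822843]
step 2: P' = (I − K·H)·P̄ = [1284644/1822843 2658048/1822843; 2658048/1822843 7954926/1822843]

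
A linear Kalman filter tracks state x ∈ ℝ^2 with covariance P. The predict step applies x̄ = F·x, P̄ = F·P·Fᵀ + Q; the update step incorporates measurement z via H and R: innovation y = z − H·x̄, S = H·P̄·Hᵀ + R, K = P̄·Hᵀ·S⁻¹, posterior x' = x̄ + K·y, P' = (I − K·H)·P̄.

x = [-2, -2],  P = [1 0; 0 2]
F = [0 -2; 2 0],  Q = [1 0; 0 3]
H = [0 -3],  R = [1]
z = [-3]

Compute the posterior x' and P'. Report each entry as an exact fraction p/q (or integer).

x̄ = F·x = [4, -4]
P̄ = F·P·Fᵀ + Q = [9 0; 0 7]
y = z − H·x̄ = [-15]
S = H·P̄·Hᵀ + R = [64]
K = P̄·Hᵀ·S⁻¹ = [0; -21/64]
x' = x̄ + K·y = [4, 59/64]
P' = (I − K·H)·P̄ = [9 0; 0 7/64]

x' = [4, 59/64]
P' = [9 0; 0 7/64]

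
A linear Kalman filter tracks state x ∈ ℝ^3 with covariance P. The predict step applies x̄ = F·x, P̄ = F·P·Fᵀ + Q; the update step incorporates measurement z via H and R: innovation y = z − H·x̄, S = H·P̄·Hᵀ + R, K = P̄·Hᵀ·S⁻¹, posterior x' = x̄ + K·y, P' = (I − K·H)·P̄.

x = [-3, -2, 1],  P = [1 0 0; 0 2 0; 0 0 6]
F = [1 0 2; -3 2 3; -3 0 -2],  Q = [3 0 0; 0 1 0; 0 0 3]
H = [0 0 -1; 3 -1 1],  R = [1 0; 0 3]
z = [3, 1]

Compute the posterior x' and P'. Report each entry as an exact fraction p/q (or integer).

x̄ = F·x = [-1, 8, 7]
P̄ = F·P·Fᵀ + Q = [28 33 -27; 33 72 -27; -27 -27 36]
y = z − H·x̄ = [10, 5]
S = H·P̄·Hᵀ + R = [37 18; 18 57]
K = P̄·Hᵀ·S⁻¹ = [369/595 134/595; 513/595 -162/595; -576/595 -6/595]
x' = x̄ + K·y = [753/119, 1816/119, -325/119]
P' = (I − K·H)·P̄ = [3481/595 9672/595 -369/595; 9672/595 28989/595 -513/595; -369/595 -513/595 576/595]

x' = [753/119, 1816/119, -325/119]
P' = [3481/595 9672/595 -369/595; 9672/595 28989/595 -513/595; -369/595 -513/595 576/595]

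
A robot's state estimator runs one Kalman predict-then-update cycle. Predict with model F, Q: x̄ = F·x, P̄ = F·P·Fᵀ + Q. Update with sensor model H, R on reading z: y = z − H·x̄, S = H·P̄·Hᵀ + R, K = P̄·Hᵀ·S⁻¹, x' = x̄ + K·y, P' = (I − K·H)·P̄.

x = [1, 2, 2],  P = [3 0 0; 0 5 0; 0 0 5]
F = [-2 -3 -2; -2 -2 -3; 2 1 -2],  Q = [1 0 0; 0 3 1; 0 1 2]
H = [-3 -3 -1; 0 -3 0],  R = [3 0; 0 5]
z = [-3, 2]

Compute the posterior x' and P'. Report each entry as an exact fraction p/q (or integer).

x̄ = F·x = [-12, -12, 0]
P̄ = F·P·Fᵀ + Q = [78 72 -7; 72 80 9; -7 9 39]
y = z − H·x̄ = [-75, -34]
S = H·P̄·Hᵀ + R = [2772 1395; 1395 725]
K = P̄·Hᵀ·S⁻¹ = [-3971/12735 2137/7075; -31/849 -369/1415; 112/1415 -1341/7075]
x' = x̄ + K·y = [23701/21225, -559/1415, 3594/7075]
P' = (I − K·H)·P̄ = [325213/63675 -2137/4245 -91101/7075; -2137/4245 123/283 447/1415; -91101/7075 447/1415 264918/7075]

x' = [23701/21225, -559/1415, 3594/7075]
P' = [325213/63675 -2137/4245 -91101/7075; -2137/4245 123/283 447/1415; -91101/7075 447/1415 264918/7075]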